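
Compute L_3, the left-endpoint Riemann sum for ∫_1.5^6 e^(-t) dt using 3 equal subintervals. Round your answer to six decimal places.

0.426039

Δt = (6 − 1.5)/3 = 1.5.
Left endpoints: 1.5, 3, 4.5.
f(1.5) ≈ 0.223130, f(3) ≈ 0.049787, f(4.5) ≈ 0.011109.
Sum = Δt · [f(1.5) + f(3) + f(4.5)].
Sum ≈ 0.426039.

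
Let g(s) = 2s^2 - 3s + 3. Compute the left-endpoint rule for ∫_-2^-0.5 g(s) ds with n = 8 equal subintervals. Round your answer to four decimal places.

16.5176

Δs = (-0.5 − (-2))/8 = 0.1875.
Left endpoints: -2, -1.8125, -1.625, -1.4375, -1.25, -1.0625, -0.875, -0.6875.
g(-2) = 17, g(-1.8125) = 15.0078125, g(-1.625) = 13.15625, g(-1.4375) = 11.4453125, g(-1.25) = 9.875, g(-1.0625) = 8.4453125, g(-0.875) = 7.15625, g(-0.6875) = 6.0078125.
Sum = Δs · [g(-2) + g(-1.8125) + g(-1.625) + ...].
Sum ≈ 16.5176.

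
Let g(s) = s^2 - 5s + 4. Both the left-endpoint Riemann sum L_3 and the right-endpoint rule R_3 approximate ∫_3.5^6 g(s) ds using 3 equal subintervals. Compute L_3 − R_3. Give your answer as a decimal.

-9.375

L_3 ≈ 3.935185.
R_3 ≈ 13.310185.
L_3 − R_3 = -9.375.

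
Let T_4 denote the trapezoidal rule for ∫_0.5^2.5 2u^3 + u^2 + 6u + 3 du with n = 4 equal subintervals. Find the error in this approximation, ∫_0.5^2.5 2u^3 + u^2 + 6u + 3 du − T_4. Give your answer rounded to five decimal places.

-0.83333

Exact integral: ∫_0.5^2.5 f(u) du ≈ 48.6666667.
T_4 = 49.5.
Error ≈ 48.6666667 − 49.5 ≈ -0.83333.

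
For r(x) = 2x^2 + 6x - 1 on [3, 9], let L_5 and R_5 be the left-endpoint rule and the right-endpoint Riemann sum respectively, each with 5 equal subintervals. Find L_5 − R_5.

L_5 = 572.88.
R_5 = 788.88.
L_5 − R_5 = -216.

-216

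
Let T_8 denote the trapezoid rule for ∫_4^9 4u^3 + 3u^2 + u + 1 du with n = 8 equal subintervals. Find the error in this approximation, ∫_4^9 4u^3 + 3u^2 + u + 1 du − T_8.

Exact integral: ∫_4^9 f(u) du = 7007.5.
T_8 = 7033.8671875.
Error = 7007.5 − 7033.8671875 = -26.3671875.

-26.3671875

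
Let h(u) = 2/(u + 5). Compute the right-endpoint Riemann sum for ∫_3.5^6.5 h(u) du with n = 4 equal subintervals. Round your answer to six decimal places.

Δu = (6.5 − 3.5)/4 = 0.75.
Right endpoints: 4.25, 5, 5.75, 6.5.
h(4.25) = 8/37, h(5) = 0.2, h(5.75) = 8/43, h(6.5) = 4/23.
Sum = Δu · [h(4.25) + h(5) + h(5.75) + h(6.5)].
Sum ≈ 0.582132.

0.582132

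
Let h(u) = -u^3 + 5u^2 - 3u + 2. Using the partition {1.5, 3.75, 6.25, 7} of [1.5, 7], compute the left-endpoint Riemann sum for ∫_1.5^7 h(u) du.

Subinterval widths: 2.25, 2.5, 0.75.
Left endpoints: 1.5, 3.75, 6.25.
h(1.5) = 5.375, h(3.75) = 8.328125, h(6.25) = -65.578125.
Sum = Σ Δu_i · h(u_i).
Sum = -16.26953125.

-16.26953125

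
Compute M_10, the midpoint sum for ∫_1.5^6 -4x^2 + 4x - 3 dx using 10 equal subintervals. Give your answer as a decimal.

-229.19625

Δx = (6 − 1.5)/10 = 0.45.
Midpoints: 1.725, 2.175, 2.625, 3.075, 3.525, 3.975, 4.425, 4.875, 5.325, 5.775.
f(1.725) = -8.0025, f(2.175) = -13.2225, f(2.625) = -20.0625, f(3.075) = -28.5225, f(3.525) = -38.6025, f(3.975) = -50.3025, f(4.425) = -63.6225, f(4.875) = -78.5625, f(5.325) = -95.1225, f(5.775) = -113.3025.
Sum = Δx · [f(1.725) + f(2.175) + f(2.625) + ...].
Sum = -229.19625.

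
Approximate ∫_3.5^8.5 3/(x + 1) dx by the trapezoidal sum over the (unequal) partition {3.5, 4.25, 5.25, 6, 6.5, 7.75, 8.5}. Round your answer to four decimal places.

2.2491

Subinterval widths: 0.75, 1, 0.75, 0.5, 1.25, 0.75.
f(3.5) = 2/3, f(4.25) = 4/7, f(5.25) = 0.48, f(6) = 3/7, f(6.5) = 0.4, f(7.75) = 12/35, f(8.5) = 6/19.
On each subinterval the trapezoid contributes (Δx_i/2)·[f(x_{i-1}) + f(x_i)].
Sum ≈ 2.2491.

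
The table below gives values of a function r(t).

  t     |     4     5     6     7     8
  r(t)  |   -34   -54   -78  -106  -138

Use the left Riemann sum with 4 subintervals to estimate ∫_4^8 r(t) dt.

Δt = 1.
Sum = 1·[(-34) + (-54) + (-78) + (-106)] = -272.

-272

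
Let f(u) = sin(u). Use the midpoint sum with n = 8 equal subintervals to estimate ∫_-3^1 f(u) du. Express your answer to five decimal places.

-1.54635

Δu = (1 − (-3))/8 = 0.5.
Midpoints: -2.75, -2.25, -1.75, -1.25, -0.75, -0.25, 0.25, 0.75.
f(-2.75) ≈ -0.38166, f(-2.25) ≈ -0.77807, f(-1.75) ≈ -0.98399, f(-1.25) ≈ -0.94898, f(-0.75) ≈ -0.68164, f(-0.25) ≈ -0.24740, f(0.25) ≈ 0.24740, f(0.75) ≈ 0.68164.
Sum = Δu · [f(-2.75) + f(-2.25) + f(-1.75) + ...].
Sum ≈ -1.54635.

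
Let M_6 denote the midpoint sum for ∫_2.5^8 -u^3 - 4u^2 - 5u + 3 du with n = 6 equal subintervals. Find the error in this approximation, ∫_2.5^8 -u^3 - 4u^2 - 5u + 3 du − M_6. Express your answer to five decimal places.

Exact integral: ∫_2.5^8 f(u) du ≈ -1803.9427083.
M_6 ≈ -1796.3364439.
Error ≈ -1803.9427083 − (-1796.3364439) ≈ -7.60626.

-7.60626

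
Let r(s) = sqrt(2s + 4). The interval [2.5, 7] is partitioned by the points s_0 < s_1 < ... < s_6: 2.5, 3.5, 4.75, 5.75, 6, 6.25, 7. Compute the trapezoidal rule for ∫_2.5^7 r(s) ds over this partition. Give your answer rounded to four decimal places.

Subinterval widths: 1, 1.25, 1, 0.25, 0.25, 0.75.
r(2.5) ≈ 3.0000, r(3.5) ≈ 3.3166, r(4.75) ≈ 3.6742, r(5.75) ≈ 3.9370, r(6) ≈ 4.0000, r(6.25) ≈ 4.0620, r(7) ≈ 4.2426.
On each subinterval the trapezoid contributes (Δs_i/2)·[r(s_{i-1}) + r(s_i)].
Sum ≈ 16.4473.

16.4473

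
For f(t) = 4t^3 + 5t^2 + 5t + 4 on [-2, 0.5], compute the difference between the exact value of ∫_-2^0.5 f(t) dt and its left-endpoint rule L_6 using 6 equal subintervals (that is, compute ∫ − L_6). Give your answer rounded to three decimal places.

5.758

Exact integral: ∫_-2^0.5 f(t) dt ≈ -1.77083.
L_6 ≈ -7.52894.
Error ≈ -1.77083 − (-7.52894) ≈ 5.758.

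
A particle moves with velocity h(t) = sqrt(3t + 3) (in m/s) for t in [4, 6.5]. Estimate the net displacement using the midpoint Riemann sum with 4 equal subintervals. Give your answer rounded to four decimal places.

Δt = (6.5 − 4)/4 = 0.625.
Midpoints: 4.3125, 4.9375, 5.5625, 6.1875.
h(4.3125) ≈ 3.9922, h(4.9375) ≈ 4.2205, h(5.5625) ≈ 4.4371, h(6.1875) ≈ 4.6435.
Sum = Δt · [h(4.3125) + h(4.9375) + h(5.5625) + h(6.1875)].
Sum ≈ 10.8083.

10.8083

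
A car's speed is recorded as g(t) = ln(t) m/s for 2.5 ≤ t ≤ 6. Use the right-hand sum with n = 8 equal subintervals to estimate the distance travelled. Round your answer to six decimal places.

5.147623

Δt = (6 − 2.5)/8 = 0.4375.
Right endpoints: 2.9375, 3.375, 3.8125, 4.25, 4.6875, 5.125, 5.5625, 6.
g(2.9375) ≈ 1.077559, g(3.375) ≈ 1.216395, g(3.8125) ≈ 1.338285, g(4.25) ≈ 1.446919, g(4.6875) ≈ 1.544899, g(5.125) ≈ 1.634131, g(5.5625) ≈ 1.716048, g(6) ≈ 1.791759.
Sum = Δt · [g(2.9375) + g(3.375) + g(3.8125) + ...].
Sum ≈ 5.147623.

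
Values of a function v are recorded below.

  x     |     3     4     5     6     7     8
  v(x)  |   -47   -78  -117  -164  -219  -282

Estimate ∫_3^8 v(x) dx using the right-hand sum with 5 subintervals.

Δx = 1.
Sum = 1·[(-78) + (-117) + (-164) + (-219) + (-282)] = -860.

-860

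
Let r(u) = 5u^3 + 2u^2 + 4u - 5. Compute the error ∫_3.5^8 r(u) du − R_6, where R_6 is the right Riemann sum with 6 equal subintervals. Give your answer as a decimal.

Exact integral: ∫_3.5^8 r(u) du = 5326.171875.
R_6 = 6288.57421875.
Error = 5326.171875 − 6288.57421875 = -962.40234375.

-962.40234375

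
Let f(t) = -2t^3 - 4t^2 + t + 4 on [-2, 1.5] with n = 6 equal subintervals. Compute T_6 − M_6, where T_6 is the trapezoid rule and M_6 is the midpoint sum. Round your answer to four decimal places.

-0.7444

T_6 ≈ 2.930845.
M_6 ≈ 3.675203.
T_6 − M_6 ≈ -0.7444.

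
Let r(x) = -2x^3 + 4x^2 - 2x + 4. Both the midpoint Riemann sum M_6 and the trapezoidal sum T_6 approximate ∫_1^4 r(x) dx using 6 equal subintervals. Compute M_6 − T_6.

M_6 = -45.8125.
T_6 = -47.875.
M_6 − T_6 = 2.0625.

2.0625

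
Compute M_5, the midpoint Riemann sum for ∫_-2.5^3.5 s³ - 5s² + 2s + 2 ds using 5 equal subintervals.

-49.23

Δs = (3.5 − (-2.5))/5 = 1.2.
Midpoints: -1.9, -0.7, 0.5, 1.7, 2.9.
f(-1.9) = -26.709, f(-0.7) = -2.193, f(0.5) = 1.875, f(1.7) = -4.137, f(2.9) = -9.861.
Sum = Δs · [f(-1.9) + f(-0.7) + f(0.5) + f(1.7) + f(2.9)].
Sum = -49.23.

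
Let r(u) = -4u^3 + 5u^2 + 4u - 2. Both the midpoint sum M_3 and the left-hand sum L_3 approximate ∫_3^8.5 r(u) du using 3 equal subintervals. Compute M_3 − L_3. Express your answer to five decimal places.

-1546.95139

M_3 ≈ -3946.4282407.
L_3 ≈ -2399.4768519.
M_3 − L_3 ≈ -1546.95139.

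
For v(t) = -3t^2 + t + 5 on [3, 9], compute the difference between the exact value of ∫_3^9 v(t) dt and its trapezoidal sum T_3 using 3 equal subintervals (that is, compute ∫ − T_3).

Exact integral: ∫_3^9 v(t) dt = -636.
T_3 = -648.
Error = -636 − (-648) = 12.

12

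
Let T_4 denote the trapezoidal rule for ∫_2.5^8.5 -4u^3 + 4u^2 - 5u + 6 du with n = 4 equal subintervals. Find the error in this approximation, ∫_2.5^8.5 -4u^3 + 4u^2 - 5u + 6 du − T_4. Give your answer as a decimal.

139.5

Exact integral: ∫_2.5^8.5 f(u) du = -4512.
T_4 = -4651.5.
Error = -4512 − (-4651.5) = 139.5.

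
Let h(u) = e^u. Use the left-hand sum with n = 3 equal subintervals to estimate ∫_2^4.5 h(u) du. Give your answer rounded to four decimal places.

52.9270

Δu = (4.5 − 2)/3 = 5/6.
Left endpoints: 2, 17/6, 11/3.
h(2) ≈ 7.3891, h(17/6) ≈ 17.0020, h(11/3) ≈ 39.1213.
Sum = Δu · [h(2) + h(17/6) + h(11/3)].
Sum ≈ 52.9270.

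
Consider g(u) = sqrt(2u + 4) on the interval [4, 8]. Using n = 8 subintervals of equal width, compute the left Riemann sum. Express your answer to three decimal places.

15.704

Δu = (8 − 4)/8 = 0.5.
Left endpoints: 4, 4.5, 5, 5.5, 6, 6.5, 7, 7.5.
g(4) ≈ 3.464, g(4.5) ≈ 3.606, g(5) ≈ 3.742, g(5.5) ≈ 3.873, g(6) ≈ 4.000, g(6.5) ≈ 4.123, g(7) ≈ 4.243, g(7.5) ≈ 4.359.
Sum = Δu · [g(4) + g(4.5) + g(5) + ...].
Sum ≈ 15.704.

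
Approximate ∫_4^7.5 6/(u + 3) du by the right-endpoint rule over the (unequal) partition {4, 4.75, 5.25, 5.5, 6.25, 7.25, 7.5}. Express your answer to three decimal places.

2.335

Subinterval widths: 0.75, 0.5, 0.25, 0.75, 1, 0.25.
Right endpoints: 4.75, 5.25, 5.5, 6.25, 7.25, 7.5.
f(4.75) = 24/31, f(5.25) = 8/11, f(5.5) = 12/17, f(6.25) = 24/37, f(7.25) = 24/41, f(7.5) = 4/7.
Sum = Σ Δu_i · f(u_i).
Sum ≈ 2.335.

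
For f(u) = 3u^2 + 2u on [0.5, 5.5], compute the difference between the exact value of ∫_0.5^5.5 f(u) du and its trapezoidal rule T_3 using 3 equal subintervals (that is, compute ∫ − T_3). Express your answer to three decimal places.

-6.944

Exact integral: ∫_0.5^5.5 f(u) du = 196.25.
T_3 ≈ 203.19444.
Error ≈ 196.25 − 203.19444 ≈ -6.944.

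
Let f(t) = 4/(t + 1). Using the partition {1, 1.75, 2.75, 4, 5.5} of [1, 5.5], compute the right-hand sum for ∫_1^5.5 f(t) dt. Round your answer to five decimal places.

Subinterval widths: 0.75, 1, 1.25, 1.5.
Right endpoints: 1.75, 2.75, 4, 5.5.
f(1.75) = 16/11, f(2.75) = 16/15, f(4) = 0.8, f(5.5) = 8/13.
Sum = Σ Δt_i · f(t_i).
Sum ≈ 4.08065.

4.08065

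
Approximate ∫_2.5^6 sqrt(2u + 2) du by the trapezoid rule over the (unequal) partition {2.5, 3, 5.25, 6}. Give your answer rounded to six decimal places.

11.256948

Subinterval widths: 0.5, 2.25, 0.75.
f(2.5) ≈ 2.645751, f(3) ≈ 2.828427, f(5.25) ≈ 3.535534, f(6) ≈ 3.741657.
On each subinterval the trapezoid contributes (Δu_i/2)·[f(u_{i-1}) + f(u_i)].
Sum ≈ 11.256948.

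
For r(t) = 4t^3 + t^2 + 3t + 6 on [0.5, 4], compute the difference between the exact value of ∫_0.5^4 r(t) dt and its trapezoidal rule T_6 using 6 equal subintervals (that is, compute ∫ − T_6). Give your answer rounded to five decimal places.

Exact integral: ∫_0.5^4 r(t) dt ≈ 321.8541667.
T_6 ≈ 327.4120370.
Error ≈ 321.8541667 − 327.4120370 ≈ -5.55787.

-5.55787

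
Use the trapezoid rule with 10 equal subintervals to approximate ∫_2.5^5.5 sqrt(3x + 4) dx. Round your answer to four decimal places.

11.9590

Δx = (5.5 − 2.5)/10 = 0.3.
f(2.5) ≈ 3.3912, f(2.8) ≈ 3.5214, f(3.1) ≈ 3.6469, f(3.4) ≈ 3.7683, f(3.7) ≈ 3.8859, f(4) ≈ 4.0000, f(4.3) ≈ 4.1110, f(4.6) ≈ 4.2190, f(4.9) ≈ 4.3243, f(5.2) ≈ 4.4272, f(5.5) ≈ 4.5277.
T_10 = (Δx/2)·[f(x_0) + 2f(x_1) + ... + 2f(x_{9}) + f(x_10)].
Sum ≈ 11.9590.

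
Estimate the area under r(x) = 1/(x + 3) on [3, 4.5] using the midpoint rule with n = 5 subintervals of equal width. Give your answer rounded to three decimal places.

Δx = (4.5 − 3)/5 = 0.3.
Midpoints: 3.15, 3.45, 3.75, 4.05, 4.35.
r(3.15) = 20/123, r(3.45) = 20/129, r(3.75) = 4/27, r(4.05) = 20/141, r(4.35) = 20/147.
Sum = Δx · [r(3.15) + r(3.45) + r(3.75) + r(4.05) + r(4.35)].
Sum ≈ 0.223.

0.223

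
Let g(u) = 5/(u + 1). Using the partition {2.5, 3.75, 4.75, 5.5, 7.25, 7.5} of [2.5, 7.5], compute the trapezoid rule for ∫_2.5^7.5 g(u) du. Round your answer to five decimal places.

4.47907

Subinterval widths: 1.25, 1, 0.75, 1.75, 0.25.
g(2.5) = 10/7, g(3.75) = 20/19, g(4.75) = 20/23, g(5.5) = 10/13, g(7.25) = 20/33, g(7.5) = 10/17.
On each subinterval the trapezoid contributes (Δu_i/2)·[g(u_{i-1}) + g(u_i)].
Sum ≈ 4.47907.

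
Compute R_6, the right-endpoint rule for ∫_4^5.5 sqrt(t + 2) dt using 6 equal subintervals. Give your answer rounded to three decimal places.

3.931

Δt = (5.5 − 4)/6 = 0.25.
Right endpoints: 4.25, 4.5, 4.75, 5, 5.25, 5.5.
f(4.25) ≈ 2.500, f(4.5) ≈ 2.550, f(4.75) ≈ 2.598, f(5) ≈ 2.646, f(5.25) ≈ 2.693, f(5.5) ≈ 2.739.
Sum = Δt · [f(4.25) + f(4.5) + f(4.75) + ...].
Sum ≈ 3.931.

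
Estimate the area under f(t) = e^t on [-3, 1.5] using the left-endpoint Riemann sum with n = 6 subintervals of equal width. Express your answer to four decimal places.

Δt = (1.5 − (-3))/6 = 0.75.
Left endpoints: -3, -2.25, -1.5, -0.75, 0, 0.75.
f(-3) ≈ 0.0498, f(-2.25) ≈ 0.1054, f(-1.5) ≈ 0.2231, f(-0.75) ≈ 0.4724, f(0) ≈ 1.0000, f(0.75) ≈ 2.1170.
Sum = Δt · [f(-3) + f(-2.25) + f(-1.5) + ...].
Sum ≈ 2.9758.

2.9758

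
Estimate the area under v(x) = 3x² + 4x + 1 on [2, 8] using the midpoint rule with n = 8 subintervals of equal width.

629.15625

Δx = (8 − 2)/8 = 0.75.
Midpoints: 2.375, 3.125, 3.875, 4.625, 5.375, 6.125, 6.875, 7.625.
v(2.375) = 27.421875, v(3.125) = 42.796875, v(3.875) = 61.546875, v(4.625) = 83.671875, v(5.375) = 109.171875, v(6.125) = 138.046875, v(6.875) = 170.296875, v(7.625) = 205.921875.
Sum = Δx · [v(2.375) + v(3.125) + v(3.875) + ...].
Sum = 629.15625.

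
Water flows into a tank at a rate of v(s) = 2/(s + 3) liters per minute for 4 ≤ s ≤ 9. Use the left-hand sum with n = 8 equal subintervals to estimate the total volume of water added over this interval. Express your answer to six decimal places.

Δs = (9 − 4)/8 = 0.625.
Left endpoints: 4, 4.625, 5.25, 5.875, 6.5, 7.125, 7.75, 8.375.
v(4) = 2/7, v(4.625) = 16/61, v(5.25) = 8/33, v(5.875) = 16/71, v(6.5) = 4/19, v(7.125) = 16/81, v(7.75) = 8/43, v(8.375) = 16/91.
Sum = Δs · [v(4) + v(4.625) + v(5.25) + ...].
Sum ≈ 1.116071.

1.116071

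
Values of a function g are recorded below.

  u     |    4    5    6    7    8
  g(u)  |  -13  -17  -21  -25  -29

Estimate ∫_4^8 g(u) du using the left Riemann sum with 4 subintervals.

-76

Δu = 1.
Sum = 1·[(-13) + (-17) + (-21) + (-25)] = -76.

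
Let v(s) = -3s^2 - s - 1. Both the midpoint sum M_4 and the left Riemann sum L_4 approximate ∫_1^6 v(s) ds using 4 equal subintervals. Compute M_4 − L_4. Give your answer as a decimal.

M_4 = -235.546875.
L_4 = -172.65625.
M_4 − L_4 = -62.890625.

-62.890625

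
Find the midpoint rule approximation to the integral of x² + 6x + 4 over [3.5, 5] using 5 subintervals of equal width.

Δx = (5 − 3.5)/5 = 0.3.
Midpoints: 3.65, 3.95, 4.25, 4.55, 4.85.
f(3.65) = 39.2225, f(3.95) = 43.3025, f(4.25) = 47.5625, f(4.55) = 52.0025, f(4.85) = 56.6225.
Sum = Δx · [f(3.65) + f(3.95) + f(4.25) + f(4.55) + f(4.85)].
Sum = 71.61375.

71.61375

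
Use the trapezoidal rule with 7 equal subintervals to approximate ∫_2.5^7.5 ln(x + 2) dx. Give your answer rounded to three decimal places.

Δx = (7.5 − 2.5)/7 = 5/7.
f(2.5) ≈ 1.504, f(45/14) ≈ 1.651, f(55/14) ≈ 1.780, f(65/14) ≈ 1.894, f(75/14) ≈ 1.996, f(85/14) ≈ 2.088, f(95/14) ≈ 2.173, f(7.5) ≈ 2.251.
T_7 = (Δx/2)·[f(x_0) + 2f(x_1) + ... + 2f(x_{6}) + f(x_7)].
Sum ≈ 9.614.

9.614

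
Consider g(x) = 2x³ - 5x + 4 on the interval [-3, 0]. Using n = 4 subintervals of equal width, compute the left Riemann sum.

-23.15625

Δx = (0 − (-3))/4 = 0.75.
Left endpoints: -3, -2.25, -1.5, -0.75.
g(-3) = -35, g(-2.25) = -7.53125, g(-1.5) = 4.75, g(-0.75) = 6.90625.
Sum = Δx · [g(-3) + g(-2.25) + g(-1.5) + g(-0.75)].
Sum = -23.15625.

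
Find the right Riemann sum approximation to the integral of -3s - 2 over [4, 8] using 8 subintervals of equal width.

Δs = (8 − 4)/8 = 0.5.
Right endpoints: 4.5, 5, 5.5, 6, 6.5, 7, 7.5, 8.
f(4.5) = -15.5, f(5) = -17, f(5.5) = -18.5, f(6) = -20, f(6.5) = -21.5, f(7) = -23, f(7.5) = -24.5, f(8) = -26.
Sum = Δs · [f(4.5) + f(5) + f(5.5) + ...].
Sum = -83.

-83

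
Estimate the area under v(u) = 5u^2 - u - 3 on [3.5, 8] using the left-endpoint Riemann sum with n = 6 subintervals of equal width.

649.265625

Δu = (8 − 3.5)/6 = 0.75.
Left endpoints: 3.5, 4.25, 5, 5.75, 6.5, 7.25.
v(3.5) = 54.75, v(4.25) = 83.0625, v(5) = 117, v(5.75) = 156.5625, v(6.5) = 201.75, v(7.25) = 252.5625.
Sum = Δu · [v(3.5) + v(4.25) + v(5) + ...].
Sum = 649.265625.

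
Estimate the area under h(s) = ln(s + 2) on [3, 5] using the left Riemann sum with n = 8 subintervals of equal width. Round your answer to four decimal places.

Δs = (5 − 3)/8 = 0.25.
Left endpoints: 3, 3.25, 3.5, 3.75, 4, 4.25, 4.5, 4.75.
h(3) ≈ 1.6094, h(3.25) ≈ 1.6582, h(3.5) ≈ 1.7047, h(3.75) ≈ 1.7492, h(4) ≈ 1.7918, h(4.25) ≈ 1.8326, h(4.5) ≈ 1.8718, h(4.75) ≈ 1.9095.
Sum = Δs · [h(3) + h(3.25) + h(3.5) + ...].
Sum ≈ 3.5318.

3.5318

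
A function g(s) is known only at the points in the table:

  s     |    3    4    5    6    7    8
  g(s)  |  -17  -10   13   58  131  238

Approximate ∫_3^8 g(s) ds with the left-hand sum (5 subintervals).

175

Δs = 1.
Sum = 1·[(-17) + (-10) + 13 + 58 + 131] = 175.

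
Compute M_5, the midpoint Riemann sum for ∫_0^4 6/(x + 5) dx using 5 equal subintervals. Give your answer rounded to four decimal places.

Δx = (4 − 0)/5 = 0.8.
Midpoints: 0.4, 1.2, 2, 2.8, 3.6.
f(0.4) = 10/9, f(1.2) = 30/31, f(2) = 6/7, f(2.8) = 10/13, f(3.6) = 30/43.
Sum = Δx · [f(0.4) + f(1.2) + f(2) + f(2.8) + f(3.6)].
Sum ≈ 3.5223.

3.5223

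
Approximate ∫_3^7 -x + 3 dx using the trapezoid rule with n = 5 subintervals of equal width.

-8

Δx = (7 − 3)/5 = 0.8.
f(3) = 0, f(3.8) = -0.8, f(4.6) = -1.6, f(5.4) = -2.4, f(6.2) = -3.2, f(7) = -4.
T_5 = (Δx/2)·[f(x_0) + 2f(x_1) + ... + 2f(x_{4}) + f(x_5)].
Sum = -8.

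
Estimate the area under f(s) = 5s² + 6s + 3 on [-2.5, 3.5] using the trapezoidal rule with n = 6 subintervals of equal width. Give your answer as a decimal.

Δs = (3.5 − (-2.5))/6 = 1.
f(-2.5) = 19.25, f(-1.5) = 5.25, f(-0.5) = 1.25, f(0.5) = 7.25, f(1.5) = 23.25, f(2.5) = 49.25, f(3.5) = 85.25.
T_6 = (Δs/2)·[f(s_0) + 2f(s_1) + ... + 2f(s_{5}) + f(s_6)].
Sum = 138.5.

138.5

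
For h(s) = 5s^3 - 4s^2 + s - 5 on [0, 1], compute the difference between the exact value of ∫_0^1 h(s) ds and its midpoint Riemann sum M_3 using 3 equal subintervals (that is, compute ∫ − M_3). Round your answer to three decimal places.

0.032

Exact integral: ∫_0^1 h(s) ds ≈ -4.58333.
M_3 ≈ -4.61574.
Error ≈ -4.58333 − (-4.61574) ≈ 0.032.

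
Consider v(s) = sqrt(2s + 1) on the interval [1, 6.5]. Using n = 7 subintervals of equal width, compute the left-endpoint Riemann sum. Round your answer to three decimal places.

14.924

Δs = (6.5 − 1)/7 = 11/14.
Left endpoints: 1, 25/14, 18/7, 47/14, 29/7, 69/14, 40/7.
v(1) ≈ 1.732, v(25/14) ≈ 2.138, v(18/7) ≈ 2.478, v(47/14) ≈ 2.777, v(29/7) ≈ 3.047, v(69/14) ≈ 3.295, v(40/7) ≈ 3.525.
Sum = Δs · [v(1) + v(25/14) + v(18/7) + ...].
Sum ≈ 14.924.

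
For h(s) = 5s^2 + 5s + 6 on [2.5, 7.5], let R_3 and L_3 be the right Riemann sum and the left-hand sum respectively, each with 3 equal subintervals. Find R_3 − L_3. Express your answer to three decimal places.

458.333

R_3 ≈ 1072.82407.
L_3 ≈ 614.49074.
R_3 − L_3 ≈ 458.333.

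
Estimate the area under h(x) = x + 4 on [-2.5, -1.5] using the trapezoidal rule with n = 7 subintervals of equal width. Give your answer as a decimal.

2

Δx = (-1.5 − (-2.5))/7 = 1/7.
h(-2.5) = 1.5, h(-33/14) = 23/14, h(-31/14) = 25/14, h(-29/14) = 27/14, h(-27/14) = 29/14, h(-25/14) = 31/14, h(-23/14) = 33/14, h(-1.5) = 2.5.
T_7 = (Δx/2)·[h(x_0) + 2h(x_1) + ... + 2h(x_{6}) + h(x_7)].
Sum = 2.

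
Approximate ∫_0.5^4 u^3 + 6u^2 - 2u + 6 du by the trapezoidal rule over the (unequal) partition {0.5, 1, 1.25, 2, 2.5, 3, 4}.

Subinterval widths: 0.5, 0.25, 0.75, 0.5, 0.5, 1.
f(0.5) = 6.625, f(1) = 11, f(1.25) = 14.828125, f(2) = 34, f(2.5) = 54.125, f(3) = 81, f(4) = 158.
On each subinterval the trapezoid contributes (Δu_i/2)·[f(u_{i-1}) + f(u_i)].
Sum = 201.2578125.

201.2578125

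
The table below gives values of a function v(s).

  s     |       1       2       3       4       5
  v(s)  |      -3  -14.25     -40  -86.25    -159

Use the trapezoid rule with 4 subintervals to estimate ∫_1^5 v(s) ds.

-221.5

Δs = 1.
T_4 = (1/2)·[(-3) + 2·(-14.25) + 2·(-40) + 2·(-86.25) + (-159)] = -221.5.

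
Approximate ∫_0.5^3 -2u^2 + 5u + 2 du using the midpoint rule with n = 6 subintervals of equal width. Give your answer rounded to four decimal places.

Δu = (3 − 0.5)/6 = 5/12.
Midpoints: 17/24, 1.125, 37/24, 47/24, 2.375, 67/24.
f(17/24) = 1307/288, f(1.125) = 5.09375, f(37/24) = 1427/288, f(47/24) = 1187/288, f(2.375) = 2.59375, f(67/24) = 107/288.
Sum = Δu · [f(17/24) + f(1.125) + f(37/24) + ...].
Sum ≈ 9.0307.

9.0307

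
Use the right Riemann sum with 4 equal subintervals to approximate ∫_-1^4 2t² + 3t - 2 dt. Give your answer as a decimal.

Δt = (4 − (-1))/4 = 1.25.
Right endpoints: 0.25, 1.5, 2.75, 4.
f(0.25) = -1.125, f(1.5) = 7, f(2.75) = 21.375, f(4) = 42.
Sum = Δt · [f(0.25) + f(1.5) + f(2.75) + f(4)].
Sum = 86.5625.

86.5625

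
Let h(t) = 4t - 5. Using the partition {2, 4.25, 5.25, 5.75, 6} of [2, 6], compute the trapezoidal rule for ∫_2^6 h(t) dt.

Subinterval widths: 2.25, 1, 0.5, 0.25.
h(2) = 3, h(4.25) = 12, h(5.25) = 16, h(5.75) = 18, h(6) = 19.
On each subinterval the trapezoid contributes (Δt_i/2)·[h(t_{i-1}) + h(t_i)].
Sum = 44.

44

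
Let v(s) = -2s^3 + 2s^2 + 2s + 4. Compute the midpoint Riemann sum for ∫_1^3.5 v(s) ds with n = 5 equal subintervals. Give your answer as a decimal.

Δs = (3.5 − 1)/5 = 0.5.
Midpoints: 1.25, 1.75, 2.25, 2.75, 3.25.
v(1.25) = 5.71875, v(1.75) = 2.90625, v(2.25) = -4.15625, v(2.75) = -16.96875, v(3.25) = -37.03125.
Sum = Δs · [v(1.25) + v(1.75) + v(2.25) + v(2.75) + v(3.25)].
Sum = -24.765625.

-24.765625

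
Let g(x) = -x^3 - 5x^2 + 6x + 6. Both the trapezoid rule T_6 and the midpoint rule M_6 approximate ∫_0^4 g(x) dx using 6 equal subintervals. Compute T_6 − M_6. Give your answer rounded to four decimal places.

T_6 ≈ -101.925926.
M_6 ≈ -97.037037.
T_6 − M_6 ≈ -4.8889.

-4.8889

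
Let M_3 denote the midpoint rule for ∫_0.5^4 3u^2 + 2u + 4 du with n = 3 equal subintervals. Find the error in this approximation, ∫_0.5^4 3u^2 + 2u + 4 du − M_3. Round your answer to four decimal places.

1.1910

Exact integral: ∫_0.5^4 f(u) du = 93.625.
M_3 ≈ 92.434028.
Error ≈ 93.625 − 92.434028 ≈ 1.1910.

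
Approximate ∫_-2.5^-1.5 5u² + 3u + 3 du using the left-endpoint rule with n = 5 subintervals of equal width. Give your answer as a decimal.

19.15

Δu = (-1.5 − (-2.5))/5 = 0.2.
Left endpoints: -2.5, -2.3, -2.1, -1.9, -1.7.
f(-2.5) = 26.75, f(-2.3) = 22.55, f(-2.1) = 18.75, f(-1.9) = 15.35, f(-1.7) = 12.35.
Sum = Δu · [f(-2.5) + f(-2.3) + f(-2.1) + f(-1.9) + f(-1.7)].
Sum = 19.15.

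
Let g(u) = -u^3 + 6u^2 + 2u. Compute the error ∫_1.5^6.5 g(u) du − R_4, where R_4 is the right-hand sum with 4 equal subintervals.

Exact integral: ∫_1.5^6.5 g(u) du = 137.5.
R_4 = 116.40625.
Error = 137.5 − 116.40625 = 21.09375.

21.09375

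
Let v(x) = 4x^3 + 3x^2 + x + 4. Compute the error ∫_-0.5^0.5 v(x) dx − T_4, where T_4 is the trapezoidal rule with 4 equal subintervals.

Exact integral: ∫_-0.5^0.5 v(x) dx = 4.25.
T_4 = 4.28125.
Error = 4.25 − 4.28125 = -0.03125.

-0.03125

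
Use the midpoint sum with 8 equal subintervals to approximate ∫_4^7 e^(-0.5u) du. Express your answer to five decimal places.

Δu = (7 − 4)/8 = 0.375.
Midpoints: 4.1875, 4.5625, 4.9375, 5.3125, 5.6875, 6.0625, 6.4375, 6.8125.
f(4.1875) ≈ 0.12322, f(4.5625) ≈ 0.10216, f(4.9375) ≈ 0.08469, f(5.3125) ≈ 0.07021, f(5.6875) ≈ 0.05821, f(6.0625) ≈ 0.04826, f(6.4375) ≈ 0.04001, f(6.8125) ≈ 0.03317.
Sum = Δu · [f(4.1875) + f(4.5625) + f(4.9375) + ...].
Sum ≈ 0.20997.

0.20997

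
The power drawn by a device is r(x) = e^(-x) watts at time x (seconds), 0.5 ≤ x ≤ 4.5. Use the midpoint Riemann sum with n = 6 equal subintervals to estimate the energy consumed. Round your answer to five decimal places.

0.58454

Δx = (4.5 − 0.5)/6 = 2/3.
Midpoints: 5/6, 1.5, 13/6, 17/6, 3.5, 25/6.
r(5/6) ≈ 0.43460, r(1.5) ≈ 0.22313, r(13/6) ≈ 0.11456, r(17/6) ≈ 0.05882, r(3.5) ≈ 0.03020, r(25/6) ≈ 0.01550.
Sum = Δx · [r(5/6) + r(1.5) + r(13/6) + ...].
Sum ≈ 0.58454.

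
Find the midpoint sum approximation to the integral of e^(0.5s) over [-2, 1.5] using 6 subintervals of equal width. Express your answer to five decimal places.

3.48587

Δs = (1.5 − (-2))/6 = 7/12.
Midpoints: -41/24, -1.125, -13/24, 1/24, 0.625, 29/24.
f(-41/24) ≈ 0.42564, f(-1.125) ≈ 0.56978, f(-13/24) ≈ 0.76274, f(1/24) ≈ 1.02105, f(0.625) ≈ 1.36684, f(29/24) ≈ 1.82973.
Sum = Δs · [f(-41/24) + f(-1.125) + f(-13/24) + ...].
Sum ≈ 3.48587.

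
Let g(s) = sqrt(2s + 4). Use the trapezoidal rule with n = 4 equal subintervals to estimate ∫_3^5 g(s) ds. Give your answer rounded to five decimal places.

Δs = (5 − 3)/4 = 0.5.
g(3) ≈ 3.16228, g(3.5) ≈ 3.31662, g(4) ≈ 3.46410, g(4.5) ≈ 3.60555, g(5) ≈ 3.74166.
T_4 = (Δs/2)·[g(s_0) + 2g(s_1) + 2g(s_2) + 2g(s_3) + g(s_4)].
Sum ≈ 6.91912.

6.91912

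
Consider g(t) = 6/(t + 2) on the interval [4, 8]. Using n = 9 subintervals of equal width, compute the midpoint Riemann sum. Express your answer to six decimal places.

Δt = (8 − 4)/9 = 4/9.
Midpoints: 38/9, 14/3, 46/9, 50/9, 6, 58/9, 62/9, 22/3, 70/9.
g(38/9) = 27/28, g(14/3) = 0.9, g(46/9) = 0.84375, g(50/9) = 27/34, g(6) = 0.75, g(58/9) = 27/38, g(62/9) = 0.675, g(22/3) = 9/14, g(70/9) = 27/44.
Sum = Δt · [g(38/9) + g(14/3) + g(46/9) + ...].
Sum ≈ 3.064077.

3.064077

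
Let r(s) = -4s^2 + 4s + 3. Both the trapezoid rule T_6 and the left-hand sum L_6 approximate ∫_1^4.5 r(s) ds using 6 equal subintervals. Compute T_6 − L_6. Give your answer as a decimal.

T_6 ≈ -71.960648.
L_6 ≈ -53.585648.
T_6 − L_6 = -18.375.

-18.375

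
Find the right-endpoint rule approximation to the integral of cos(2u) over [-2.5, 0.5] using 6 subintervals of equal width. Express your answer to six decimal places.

Δu = (0.5 − (-2.5))/6 = 0.5.
Right endpoints: -2, -1.5, -1, -0.5, 0, 0.5.
f(-2) ≈ -0.653644, f(-1.5) ≈ -0.989992, f(-1) ≈ -0.416147, f(-0.5) ≈ 0.540302, f(0) ≈ 1.000000, f(0.5) ≈ 0.540302.
Sum = Δu · [f(-2) + f(-1.5) + f(-1) + ...].
Sum ≈ 0.010411.

0.010411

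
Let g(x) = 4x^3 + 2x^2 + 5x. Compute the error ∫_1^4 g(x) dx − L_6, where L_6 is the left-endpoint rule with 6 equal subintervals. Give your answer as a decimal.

Exact integral: ∫_1^4 g(x) dx = 334.5.
L_6 = 264.25.
Error = 334.5 − 264.25 = 70.25.

70.25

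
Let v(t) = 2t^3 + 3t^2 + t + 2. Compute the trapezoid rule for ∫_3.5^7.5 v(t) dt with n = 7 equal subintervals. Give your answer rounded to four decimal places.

Δt = (7.5 − 3.5)/7 = 4/7.
v(3.5) = 128, v(57/14) = 65438/343, v(65/14) = 93116/343, v(73/14) = 127706/343, v(81/14) = 169976/343, v(89/14) = 220694/343, v(97/14) = 280628/343, v(7.5) = 1022.
T_7 = (Δt/2)·[v(t_0) + 2v(t_1) + ... + 2v(t_{6}) + v(t_7)].
Sum ≈ 1923.8367.

1923.8367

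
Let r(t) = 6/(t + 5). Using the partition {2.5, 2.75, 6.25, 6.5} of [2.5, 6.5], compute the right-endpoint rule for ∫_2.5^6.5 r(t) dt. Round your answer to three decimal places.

2.191

Subinterval widths: 0.25, 3.5, 0.25.
Right endpoints: 2.75, 6.25, 6.5.
r(2.75) = 24/31, r(6.25) = 8/15, r(6.5) = 12/23.
Sum = Σ Δt_i · r(t_i).
Sum ≈ 2.191.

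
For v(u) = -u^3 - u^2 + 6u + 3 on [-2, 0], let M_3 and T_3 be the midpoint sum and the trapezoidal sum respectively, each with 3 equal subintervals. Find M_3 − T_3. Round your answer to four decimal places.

-0.4444

M_3 ≈ -4.814815.
T_3 ≈ -4.370370.
M_3 − T_3 ≈ -0.4444.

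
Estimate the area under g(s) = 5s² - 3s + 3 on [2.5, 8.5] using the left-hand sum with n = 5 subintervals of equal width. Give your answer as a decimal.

736.5

Δs = (8.5 − 2.5)/5 = 1.2.
Left endpoints: 2.5, 3.7, 4.9, 6.1, 7.3.
g(2.5) = 26.75, g(3.7) = 60.35, g(4.9) = 108.35, g(6.1) = 170.75, g(7.3) = 247.55.
Sum = Δs · [g(2.5) + g(3.7) + g(4.9) + g(6.1) + g(7.3)].
Sum = 736.5.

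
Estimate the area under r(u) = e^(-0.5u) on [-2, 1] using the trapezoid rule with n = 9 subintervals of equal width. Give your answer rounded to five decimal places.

Δu = (1 − (-2))/9 = 1/3.
r(-2) ≈ 2.71828, r(-5/3) ≈ 2.30098, r(-4/3) ≈ 1.94773, r(-1) ≈ 1.64872, r(-2/3) ≈ 1.39561, r(-1/3) ≈ 1.18136, r(0) ≈ 1.00000, r(1/3) ≈ 0.84648, r(2/3) ≈ 0.71653, r(1) ≈ 0.60653.
T_9 = (Δu/2)·[r(u_0) + 2r(u_1) + ... + 2r(u_{8}) + r(u_9)].
Sum ≈ 4.23327.

4.23327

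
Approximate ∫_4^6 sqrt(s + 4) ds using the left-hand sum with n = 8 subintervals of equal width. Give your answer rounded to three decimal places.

Δs = (6 − 4)/8 = 0.25.
Left endpoints: 4, 4.25, 4.5, 4.75, 5, 5.25, 5.5, 5.75.
f(4) ≈ 2.828, f(4.25) ≈ 2.872, f(4.5) ≈ 2.915, f(4.75) ≈ 2.958, f(5) ≈ 3.000, f(5.25) ≈ 3.041, f(5.5) ≈ 3.082, f(5.75) ≈ 3.122.
Sum = Δs · [f(4) + f(4.25) + f(4.5) + ...].
Sum ≈ 5.955.

5.955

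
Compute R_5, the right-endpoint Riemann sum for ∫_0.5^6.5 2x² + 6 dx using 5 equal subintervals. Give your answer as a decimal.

272.28

Δx = (6.5 − 0.5)/5 = 1.2.
Right endpoints: 1.7, 2.9, 4.1, 5.3, 6.5.
f(1.7) = 11.78, f(2.9) = 22.82, f(4.1) = 39.62, f(5.3) = 62.18, f(6.5) = 90.5.
Sum = Δx · [f(1.7) + f(2.9) + f(4.1) + f(5.3) + f(6.5)].
Sum = 272.28.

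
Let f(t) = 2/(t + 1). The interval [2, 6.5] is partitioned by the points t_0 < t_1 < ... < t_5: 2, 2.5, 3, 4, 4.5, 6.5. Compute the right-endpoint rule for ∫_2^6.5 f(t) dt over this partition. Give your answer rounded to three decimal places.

1.651

Subinterval widths: 0.5, 0.5, 1, 0.5, 2.
Right endpoints: 2.5, 3, 4, 4.5, 6.5.
f(2.5) = 4/7, f(3) = 0.5, f(4) = 0.4, f(4.5) = 4/11, f(6.5) = 4/15.
Sum = Σ Δt_i · f(t_i).
Sum ≈ 1.651.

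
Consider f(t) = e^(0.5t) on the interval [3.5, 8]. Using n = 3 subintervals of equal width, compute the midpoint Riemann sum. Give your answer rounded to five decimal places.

95.43457

Δt = (8 − 3.5)/3 = 1.5.
Midpoints: 4.25, 5.75, 7.25.
f(4.25) ≈ 8.37290, f(5.75) ≈ 17.72542, f(7.25) ≈ 37.52472.
Sum = Δt · [f(4.25) + f(5.75) + f(7.25)].
Sum ≈ 95.43457.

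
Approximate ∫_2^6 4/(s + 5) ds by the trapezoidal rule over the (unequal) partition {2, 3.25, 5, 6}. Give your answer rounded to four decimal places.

1.8162

Subinterval widths: 1.25, 1.75, 1.
f(2) = 4/7, f(3.25) = 16/33, f(5) = 0.4, f(6) = 4/11.
On each subinterval the trapezoid contributes (Δs_i/2)·[f(s_{i-1}) + f(s_i)].
Sum ≈ 1.8162.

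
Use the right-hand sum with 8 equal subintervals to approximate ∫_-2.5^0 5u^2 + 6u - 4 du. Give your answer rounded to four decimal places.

-5.0439

Δu = (0 − (-2.5))/8 = 0.3125.
Right endpoints: -2.1875, -1.875, -1.5625, -1.25, -0.9375, -0.625, -0.3125, 0.
f(-2.1875) = 6.80078125, f(-1.875) = 2.328125, f(-1.5625) = -1.16796875, f(-1.25) = -3.6875, f(-0.9375) = -5.23046875, f(-0.625) = -5.796875, f(-0.3125) = -5.38671875, f(0) = -4.
Sum = Δu · [f(-2.1875) + f(-1.875) + f(-1.5625) + ...].
Sum ≈ -5.0439.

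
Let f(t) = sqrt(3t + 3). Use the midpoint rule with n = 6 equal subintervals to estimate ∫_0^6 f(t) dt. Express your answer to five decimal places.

Δt = (6 − 0)/6 = 1.
Midpoints: 0.5, 1.5, 2.5, 3.5, 4.5, 5.5.
f(0.5) ≈ 2.12132, f(1.5) ≈ 2.73861, f(2.5) ≈ 3.24037, f(3.5) ≈ 3.67423, f(4.5) ≈ 4.06202, f(5.5) ≈ 4.41588.
Sum = Δt · [f(0.5) + f(1.5) + f(2.5) + ...].
Sum ≈ 20.25244.

20.25244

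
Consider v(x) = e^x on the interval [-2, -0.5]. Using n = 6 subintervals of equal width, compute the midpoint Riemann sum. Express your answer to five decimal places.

0.46997

Δx = (-0.5 − (-2))/6 = 0.25.
Midpoints: -1.875, -1.625, -1.375, -1.125, -0.875, -0.625.
v(-1.875) ≈ 0.15335, v(-1.625) ≈ 0.19691, v(-1.375) ≈ 0.25284, v(-1.125) ≈ 0.32465, v(-0.875) ≈ 0.41686, v(-0.625) ≈ 0.53526.
Sum = Δx · [v(-1.875) + v(-1.625) + v(-1.375) + ...].
Sum ≈ 0.46997.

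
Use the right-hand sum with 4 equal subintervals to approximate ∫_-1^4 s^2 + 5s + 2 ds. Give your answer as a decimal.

Δs = (4 − (-1))/4 = 1.25.
Right endpoints: 0.25, 1.5, 2.75, 4.
f(0.25) = 3.3125, f(1.5) = 11.75, f(2.75) = 23.3125, f(4) = 38.
Sum = Δs · [f(0.25) + f(1.5) + f(2.75) + f(4)].
Sum = 95.46875.

95.46875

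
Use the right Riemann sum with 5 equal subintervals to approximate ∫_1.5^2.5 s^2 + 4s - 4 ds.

Δs = (2.5 − 1.5)/5 = 0.2.
Right endpoints: 1.7, 1.9, 2.1, 2.3, 2.5.
f(1.7) = 5.69, f(1.9) = 7.21, f(2.1) = 8.81, f(2.3) = 10.49, f(2.5) = 12.25.
Sum = Δs · [f(1.7) + f(1.9) + f(2.1) + f(2.3) + f(2.5)].
Sum = 8.89.

8.89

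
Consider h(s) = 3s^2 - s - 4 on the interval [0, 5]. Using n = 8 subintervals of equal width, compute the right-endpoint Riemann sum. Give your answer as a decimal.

115.3515625

Δs = (5 − 0)/8 = 0.625.
Right endpoints: 0.625, 1.25, 1.875, 2.5, 3.125, 3.75, 4.375, 5.
h(0.625) = -3.453125, h(1.25) = -0.5625, h(1.875) = 4.671875, h(2.5) = 12.25, h(3.125) = 22.171875, h(3.75) = 34.4375, h(4.375) = 49.046875, h(5) = 66.
Sum = Δs · [h(0.625) + h(1.25) + h(1.875) + ...].
Sum = 115.3515625.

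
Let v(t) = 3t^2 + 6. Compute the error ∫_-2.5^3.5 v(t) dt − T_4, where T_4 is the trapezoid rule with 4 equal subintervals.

Exact integral: ∫_-2.5^3.5 v(t) dt = 94.5.
T_4 = 101.25.
Error = 94.5 − 101.25 = -6.75.

-6.75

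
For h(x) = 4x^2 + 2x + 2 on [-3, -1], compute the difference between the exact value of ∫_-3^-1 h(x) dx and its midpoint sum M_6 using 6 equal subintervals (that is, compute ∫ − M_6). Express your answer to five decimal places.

Exact integral: ∫_-3^-1 h(x) dx ≈ 30.6666667.
M_6 ≈ 30.5925926.
Error ≈ 30.6666667 − 30.5925926 ≈ 0.07407.

0.07407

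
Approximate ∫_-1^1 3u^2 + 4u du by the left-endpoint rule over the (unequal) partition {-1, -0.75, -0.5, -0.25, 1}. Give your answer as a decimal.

Subinterval widths: 0.25, 0.25, 0.25, 1.25.
Left endpoints: -1, -0.75, -0.5, -0.25.
f(-1) = -1, f(-0.75) = -1.3125, f(-0.5) = -1.25, f(-0.25) = -0.8125.
Sum = Σ Δu_i · f(u_i).
Sum = -1.90625.

-1.90625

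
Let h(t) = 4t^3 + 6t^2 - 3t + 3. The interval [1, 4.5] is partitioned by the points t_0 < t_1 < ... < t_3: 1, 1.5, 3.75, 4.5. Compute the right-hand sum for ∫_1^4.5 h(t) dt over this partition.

1015.265625

Subinterval widths: 0.5, 2.25, 0.75.
Right endpoints: 1.5, 3.75, 4.5.
h(1.5) = 25.5, h(3.75) = 287.0625, h(4.5) = 475.5.
Sum = Σ Δt_i · h(t_i).
Sum = 1015.265625.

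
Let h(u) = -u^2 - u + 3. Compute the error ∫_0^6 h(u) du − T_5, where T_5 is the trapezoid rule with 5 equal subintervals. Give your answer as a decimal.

1.44

Exact integral: ∫_0^6 h(u) du = -72.
T_5 = -73.44.
Error = -72 − (-73.44) = 1.44.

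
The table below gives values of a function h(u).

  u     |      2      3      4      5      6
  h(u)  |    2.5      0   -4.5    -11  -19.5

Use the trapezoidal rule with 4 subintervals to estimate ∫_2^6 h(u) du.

-24

Δu = 1.
T_4 = (1/2)·[2.5 + 2·0 + 2·(-4.5) + 2·(-11) + (-19.5)] = -24.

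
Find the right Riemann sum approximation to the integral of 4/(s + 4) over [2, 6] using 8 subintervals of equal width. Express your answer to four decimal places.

Δs = (6 − 2)/8 = 0.5.
Right endpoints: 2.5, 3, 3.5, 4, 4.5, 5, 5.5, 6.
f(2.5) = 8/13, f(3) = 4/7, f(3.5) = 8/15, f(4) = 0.5, f(4.5) = 8/17, f(5) = 4/9, f(5.5) = 8/19, f(6) = 0.4.
Sum = Δs · [f(2.5) + f(3) + f(3.5) + ...].
Sum ≈ 1.9781.

1.9781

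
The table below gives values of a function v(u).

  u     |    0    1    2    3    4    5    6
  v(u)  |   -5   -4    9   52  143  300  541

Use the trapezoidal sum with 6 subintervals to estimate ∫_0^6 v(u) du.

Δu = 1.
T_6 = (1/2)·[(-5) + 2·(-4) + 2·9 + 2·52 + 2·143 + 2·300 + 541] = 768.

768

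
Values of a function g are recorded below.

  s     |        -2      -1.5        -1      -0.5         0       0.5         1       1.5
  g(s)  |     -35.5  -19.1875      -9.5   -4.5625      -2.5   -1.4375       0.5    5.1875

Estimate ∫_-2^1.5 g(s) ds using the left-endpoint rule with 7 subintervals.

-36.09375

Δs = 0.5.
Sum = 0.5·[(-35.5) + (-19.1875) + (-9.5) + (-4.5625) + (-2.5) + (-1.4375) + 0.5] = -36.09375.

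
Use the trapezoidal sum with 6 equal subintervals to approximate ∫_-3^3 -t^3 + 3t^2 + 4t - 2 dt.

45

Δt = (3 − (-3))/6 = 1.
f(-3) = 40, f(-2) = 10, f(-1) = -2, f(0) = -2, f(1) = 4, f(2) = 10, f(3) = 10.
T_6 = (Δt/2)·[f(t_0) + 2f(t_1) + ... + 2f(t_{5}) + f(t_6)].
Sum = 45.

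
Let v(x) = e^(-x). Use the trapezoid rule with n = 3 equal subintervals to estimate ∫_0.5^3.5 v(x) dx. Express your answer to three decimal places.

0.624

Δx = (3.5 − 0.5)/3 = 1.
v(0.5) ≈ 0.607, v(1.5) ≈ 0.223, v(2.5) ≈ 0.082, v(3.5) ≈ 0.030.
T_3 = (Δx/2)·[v(x_0) + 2v(x_1) + 2v(x_2) + v(x_3)].
Sum ≈ 0.624.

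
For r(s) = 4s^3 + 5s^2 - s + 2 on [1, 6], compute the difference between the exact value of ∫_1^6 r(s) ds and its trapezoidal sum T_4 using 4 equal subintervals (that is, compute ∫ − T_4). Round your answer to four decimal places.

Exact integral: ∫_1^6 r(s) ds ≈ 1645.833333.
T_4 = 1707.03125.
Error ≈ 1645.833333 − 1707.03125 ≈ -61.1979.

-61.1979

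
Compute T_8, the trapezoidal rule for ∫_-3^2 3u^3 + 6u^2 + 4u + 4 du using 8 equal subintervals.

31.73828125

Δu = (2 − (-3))/8 = 0.625.
f(-3) = -35, f(-2.375) = -6065/512, f(-1.75) = -0.703125, f(-1.125) = 1445/512, f(-0.5) = 3.125, f(0.125) = 2355/512, f(0.75) = 11.640625, f(1.375) = 14665/512, f(2) = 60.
T_8 = (Δu/2)·[f(u_0) + 2f(u_1) + ... + 2f(u_{7}) + f(u_8)].
Sum = 31.73828125.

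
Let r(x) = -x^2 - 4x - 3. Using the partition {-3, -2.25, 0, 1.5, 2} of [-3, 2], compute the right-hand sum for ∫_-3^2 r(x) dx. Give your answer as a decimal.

Subinterval widths: 0.75, 2.25, 1.5, 0.5.
Right endpoints: -2.25, 0, 1.5, 2.
r(-2.25) = 0.9375, r(0) = -3, r(1.5) = -11.25, r(2) = -15.
Sum = Σ Δx_i · r(x_i).
Sum = -30.421875.

-30.421875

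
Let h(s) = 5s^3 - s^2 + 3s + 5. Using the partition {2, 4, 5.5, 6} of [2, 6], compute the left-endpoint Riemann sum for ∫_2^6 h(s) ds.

987.0625

Subinterval widths: 2, 1.5, 0.5.
Left endpoints: 2, 4, 5.5.
h(2) = 47, h(4) = 321, h(5.5) = 823.125.
Sum = Σ Δs_i · h(s_i).
Sum = 987.0625.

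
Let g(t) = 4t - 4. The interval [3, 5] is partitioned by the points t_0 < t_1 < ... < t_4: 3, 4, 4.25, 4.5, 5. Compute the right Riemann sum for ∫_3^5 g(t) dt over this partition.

Subinterval widths: 1, 0.25, 0.25, 0.5.
Right endpoints: 4, 4.25, 4.5, 5.
g(4) = 12, g(4.25) = 13, g(4.5) = 14, g(5) = 16.
Sum = Σ Δt_i · g(t_i).
Sum = 26.75.

26.75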